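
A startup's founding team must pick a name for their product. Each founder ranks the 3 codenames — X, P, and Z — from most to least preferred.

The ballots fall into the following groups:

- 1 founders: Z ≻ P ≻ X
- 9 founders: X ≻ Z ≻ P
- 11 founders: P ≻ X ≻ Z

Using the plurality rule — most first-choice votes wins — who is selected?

First-place vote totals:
  X: 9
  P: 11
  Z: 1
P has the most first-place votes.

P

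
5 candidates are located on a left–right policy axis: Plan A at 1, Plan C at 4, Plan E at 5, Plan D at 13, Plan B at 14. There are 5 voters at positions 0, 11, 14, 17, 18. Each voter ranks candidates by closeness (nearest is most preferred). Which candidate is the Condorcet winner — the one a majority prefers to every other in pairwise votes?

With single-peaked preferences on a line, the Condorcet winner is the candidate closest to the median voter.
The median voter (position 14) is closest to Plan B at 14.
Check: Plan B vs Plan D — voters closer to Plan B: 3 of 5.

Plan B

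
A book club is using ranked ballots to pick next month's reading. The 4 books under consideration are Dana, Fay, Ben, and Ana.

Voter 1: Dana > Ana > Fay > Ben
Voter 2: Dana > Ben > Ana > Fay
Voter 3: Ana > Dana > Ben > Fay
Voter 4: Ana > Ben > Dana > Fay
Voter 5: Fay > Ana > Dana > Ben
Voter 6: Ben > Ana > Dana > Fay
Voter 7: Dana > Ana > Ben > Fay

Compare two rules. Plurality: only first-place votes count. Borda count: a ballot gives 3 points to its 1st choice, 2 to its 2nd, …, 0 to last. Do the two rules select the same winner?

No

Plurality first-place counts: Dana 3, Fay 1, Ben 1, Ana 2 → Dana.
Borda totals: Dana 14, Fay 4, Ben 9, Ana 15 → Ana.
The two rules disagree: plurality picks Dana, Borda picks Ana.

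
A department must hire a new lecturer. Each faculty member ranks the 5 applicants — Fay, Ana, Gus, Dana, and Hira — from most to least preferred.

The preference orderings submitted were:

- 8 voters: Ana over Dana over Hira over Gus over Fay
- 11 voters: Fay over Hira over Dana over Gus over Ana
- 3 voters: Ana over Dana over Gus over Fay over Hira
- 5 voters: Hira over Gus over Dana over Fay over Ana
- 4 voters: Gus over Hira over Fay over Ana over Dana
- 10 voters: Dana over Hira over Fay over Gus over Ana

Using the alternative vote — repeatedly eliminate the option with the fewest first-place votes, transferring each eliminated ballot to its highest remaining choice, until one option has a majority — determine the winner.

Round 1: Fay 11, Ana 11, Dana 10, Hira 5, Gus 4. Gus has the fewest and is eliminated.
Round 2: Fay 11, Ana 11, Dana 10, Hira 9. Hira has the fewest and is eliminated.
Round 3: Fay 15, Dana 15, Ana 11. Ana has the fewest and is eliminated.
Round 4: Dana 26, Fay 15. Dana has a majority.

Dana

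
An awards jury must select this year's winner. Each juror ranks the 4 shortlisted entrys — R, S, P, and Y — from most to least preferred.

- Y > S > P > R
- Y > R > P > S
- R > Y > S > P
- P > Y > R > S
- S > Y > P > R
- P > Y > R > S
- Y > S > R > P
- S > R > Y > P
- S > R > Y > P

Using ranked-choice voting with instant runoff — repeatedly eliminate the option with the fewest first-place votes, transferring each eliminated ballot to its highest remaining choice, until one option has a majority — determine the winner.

Round 1: S 3, Y 3, P 2, R 1. R has the fewest and is eliminated.
Round 2: Y 4, S 3, P 2. P has the fewest and is eliminated.
Round 3: Y 6, S 3. Y has a majority.

Y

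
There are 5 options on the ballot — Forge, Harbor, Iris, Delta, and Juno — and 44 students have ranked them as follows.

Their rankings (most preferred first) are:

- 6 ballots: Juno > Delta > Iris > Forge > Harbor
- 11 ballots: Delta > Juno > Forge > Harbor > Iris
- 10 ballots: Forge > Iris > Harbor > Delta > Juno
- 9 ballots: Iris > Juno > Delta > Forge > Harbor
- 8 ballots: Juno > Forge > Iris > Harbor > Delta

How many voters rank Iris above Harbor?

Ballots ranking Iris above Harbor: 6+10+9+8 = 33.
Ballots ranking Harbor above Iris: 11.
So 33 of 44 voters prefer Iris to Harbor.

33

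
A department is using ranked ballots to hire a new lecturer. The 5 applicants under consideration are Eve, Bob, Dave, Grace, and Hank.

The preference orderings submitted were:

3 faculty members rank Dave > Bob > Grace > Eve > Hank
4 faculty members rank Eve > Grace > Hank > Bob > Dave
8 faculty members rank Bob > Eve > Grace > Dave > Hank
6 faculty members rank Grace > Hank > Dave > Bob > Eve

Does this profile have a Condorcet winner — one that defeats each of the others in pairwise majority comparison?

Head-to-head results (21 voters total):
Eve vs Bob: Bob wins 17–4.
Eve vs Dave: Eve wins 12–9.
Eve vs Grace: Eve wins 12–9.
Eve vs Hank: Eve wins 15–6.
Bob vs Dave: Bob wins 12–9.
Bob vs Grace: Bob wins 11–10.
Bob vs Hank: Bob wins 11–10.
Dave vs Grace: Grace wins 18–3.
Dave vs Hank: Dave wins 11–10.
Grace vs Hank: Grace wins 21–0.
Bob beats each rival — Eve (17–4), Dave (12–9), Grace (11–10), Hank (11–10) — so Bob is the Condorcet winner.

Yes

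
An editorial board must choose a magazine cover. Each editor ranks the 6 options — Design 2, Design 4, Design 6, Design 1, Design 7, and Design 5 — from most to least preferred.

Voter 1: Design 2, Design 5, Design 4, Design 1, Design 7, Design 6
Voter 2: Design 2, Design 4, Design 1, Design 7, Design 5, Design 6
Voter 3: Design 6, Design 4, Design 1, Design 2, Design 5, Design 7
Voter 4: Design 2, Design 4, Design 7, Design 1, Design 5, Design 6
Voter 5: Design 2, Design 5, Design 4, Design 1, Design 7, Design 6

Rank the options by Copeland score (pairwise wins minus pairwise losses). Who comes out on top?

Pairwise results:
  Design 2 vs Design 4: Design 2 wins 4–1.
  Design 2 vs Design 6: Design 2 wins 4–1.
  Design 2 vs Design 1: Design 2 wins 4–1.
  Design 2 vs Design 7: Design 2 wins 5–0.
  Design 2 vs Design 5: Design 2 wins 5–0.
  Design 4 vs Design 6: Design 4 wins 4–1.
  Design 4 vs Design 1: Design 4 wins 5–0.
  Design 4 vs Design 7: Design 4 wins 5–0.
  Design 4 vs Design 5: Design 4 wins 3–2.
  Design 6 vs Design 1: Design 1 wins 4–1.
  Design 6 vs Design 7: Design 7 wins 4–1.
  Design 6 vs Design 5: Design 5 wins 4–1.
  Design 1 vs Design 7: Design 1 wins 4–1.
  Design 1 vs Design 5: Design 1 wins 3–2.
  Design 7 vs Design 5: Design 5 wins 3–2.
Copeland scores (wins − losses):
  Design 2: 5 − 0 = 5
  Design 4: 4 − 1 = 3
  Design 6: 0 − 5 = -5
  Design 1: 3 − 2 = 1
  Design 7: 1 − 4 = -3
  Design 5: 2 − 3 = -1
Design 2 has the best Copeland score.

Design 2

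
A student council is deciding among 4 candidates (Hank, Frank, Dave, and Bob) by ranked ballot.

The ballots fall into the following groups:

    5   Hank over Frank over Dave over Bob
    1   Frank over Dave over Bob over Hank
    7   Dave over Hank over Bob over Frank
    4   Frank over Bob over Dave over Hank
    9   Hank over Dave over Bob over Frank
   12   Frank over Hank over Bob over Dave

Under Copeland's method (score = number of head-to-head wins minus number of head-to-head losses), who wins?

Hank

Pairwise results:
  Hank vs Frank: Hank wins 21–17.
  Hank vs Dave: Hank wins 26–12.
  Hank vs Bob: Hank wins 33–5.
  Frank vs Dave: Frank wins 22–16.
  Frank vs Bob: Frank wins 22–16.
  Dave vs Bob: Dave wins 22–16.
Copeland scores (wins − losses):
  Hank: 3 − 0 = 3
  Frank: 2 − 1 = 1
  Dave: 1 − 2 = -1
  Bob: 0 − 3 = -3
Hank has the best Copeland score.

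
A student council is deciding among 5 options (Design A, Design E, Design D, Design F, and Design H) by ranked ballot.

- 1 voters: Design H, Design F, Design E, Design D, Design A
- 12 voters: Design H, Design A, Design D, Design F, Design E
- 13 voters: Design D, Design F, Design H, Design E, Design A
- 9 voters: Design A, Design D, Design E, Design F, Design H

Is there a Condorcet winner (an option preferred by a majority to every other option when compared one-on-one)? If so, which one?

No Condorcet winner

Head-to-head results (35 voters total):
Design A vs Design E: Design A wins 21–14.
Design A vs Design D: Design A wins 21–14.
Design A vs Design F: Design A wins 21–14.
Design A vs Design H: Design H wins 26–9.
Design E vs Design D: Design D wins 34–1.
Design E vs Design F: Design F wins 26–9.
Design E vs Design H: Design H wins 26–9.
Design D vs Design F: Design D wins 34–1.
Design D vs Design H: Design D wins 22–13.
Design F vs Design H: Design F wins 22–13.
No candidate beats all others: Design A beats Design D beats Design H beats Design A, a majority cycle.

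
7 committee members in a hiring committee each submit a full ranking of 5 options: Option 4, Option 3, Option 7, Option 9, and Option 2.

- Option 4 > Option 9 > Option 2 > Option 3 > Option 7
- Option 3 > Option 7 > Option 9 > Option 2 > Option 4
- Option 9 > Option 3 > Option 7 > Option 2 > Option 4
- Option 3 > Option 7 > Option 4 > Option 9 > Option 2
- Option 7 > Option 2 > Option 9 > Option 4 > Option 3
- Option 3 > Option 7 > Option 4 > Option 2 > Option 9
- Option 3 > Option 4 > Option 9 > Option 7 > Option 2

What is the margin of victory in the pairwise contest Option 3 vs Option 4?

3

Ballots ranking Option 3 above Option 4: 5.
Ballots ranking Option 4 above Option 3: 2.
Option 3 wins 5–2, a margin of 3.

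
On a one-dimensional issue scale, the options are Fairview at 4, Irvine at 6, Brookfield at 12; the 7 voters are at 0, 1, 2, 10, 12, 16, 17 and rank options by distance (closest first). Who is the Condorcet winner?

Brookfield

With single-peaked preferences on a line, the Condorcet winner is the candidate closest to the median voter.
The median voter (position 10) is closest to Brookfield at 12.
Check: Brookfield vs Fairview — voters closer to Brookfield: 4 of 7.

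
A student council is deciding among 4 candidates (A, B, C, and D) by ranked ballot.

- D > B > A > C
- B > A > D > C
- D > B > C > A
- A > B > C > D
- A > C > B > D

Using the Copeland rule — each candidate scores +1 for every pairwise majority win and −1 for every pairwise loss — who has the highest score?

Pairwise results:
  A vs B: B wins 3–2.
  A vs C: A wins 4–1.
  A vs D: A wins 3–2.
  B vs C: B wins 4–1.
  B vs D: B wins 3–2.
  C vs D: D wins 3–2.
Copeland scores (wins − losses):
  A: 2 − 1 = 1
  B: 3 − 0 = 3
  C: 0 − 3 = -3
  D: 1 − 2 = -1
B has the best Copeland score.

B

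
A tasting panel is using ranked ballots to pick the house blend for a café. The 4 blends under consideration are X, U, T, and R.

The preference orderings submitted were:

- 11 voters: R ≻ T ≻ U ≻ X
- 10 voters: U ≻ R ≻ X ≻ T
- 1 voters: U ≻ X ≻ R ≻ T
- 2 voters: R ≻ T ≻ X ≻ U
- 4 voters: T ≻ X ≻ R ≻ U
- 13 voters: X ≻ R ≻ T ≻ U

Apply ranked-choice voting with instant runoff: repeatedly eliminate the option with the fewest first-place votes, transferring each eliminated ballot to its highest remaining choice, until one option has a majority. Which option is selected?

R

Round 1: X 13, R 13, U 11, T 4. T has the fewest and is eliminated.
Round 2: X 17, R 13, U 11. U has the fewest and is eliminated.
Round 3: R 23, X 18. R has a majority.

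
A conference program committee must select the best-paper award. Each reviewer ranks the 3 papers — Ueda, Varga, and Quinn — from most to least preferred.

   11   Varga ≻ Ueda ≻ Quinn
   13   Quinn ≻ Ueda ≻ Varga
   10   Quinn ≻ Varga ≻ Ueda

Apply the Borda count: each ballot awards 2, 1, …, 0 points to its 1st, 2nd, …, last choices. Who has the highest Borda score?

Borda scores:
  Ueda: 11·1 + 13·1 + 10·0 = 24
  Varga: 11·2 + 13·0 + 10·1 = 32
  Quinn: 11·0 + 13·2 + 10·2 = 46
Quinn has the highest total.

Quinn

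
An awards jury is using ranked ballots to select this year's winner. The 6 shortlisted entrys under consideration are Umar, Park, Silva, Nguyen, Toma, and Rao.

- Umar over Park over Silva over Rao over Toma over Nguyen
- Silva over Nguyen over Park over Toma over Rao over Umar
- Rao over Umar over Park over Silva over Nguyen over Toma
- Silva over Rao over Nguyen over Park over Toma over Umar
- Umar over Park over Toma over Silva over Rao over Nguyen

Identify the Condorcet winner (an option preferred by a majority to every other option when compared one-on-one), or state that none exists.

Head-to-head results (5 voters total):
Umar vs Park: Umar wins 3–2.
Umar vs Silva: Umar wins 3–2.
Umar vs Nguyen: Umar wins 3–2.
Umar vs Toma: Umar wins 3–2.
Umar vs Rao: Rao wins 3–2.
Park vs Silva: Park wins 3–2.
Park vs Nguyen: Park wins 3–2.
Park vs Toma: Park wins 5–0.
Park vs Rao: Park wins 3–2.
Silva vs Nguyen: Silva wins 5–0.
Silva vs Toma: Silva wins 4–1.
Silva vs Rao: Silva wins 4–1.
Nguyen vs Toma: Nguyen wins 3–2.
Nguyen vs Rao: Rao wins 4–1.
Toma vs Rao: Rao wins 3–2.
No candidate beats all others: Umar beats Park beats Rao beats Umar, a majority cycle.

No Condorcet winner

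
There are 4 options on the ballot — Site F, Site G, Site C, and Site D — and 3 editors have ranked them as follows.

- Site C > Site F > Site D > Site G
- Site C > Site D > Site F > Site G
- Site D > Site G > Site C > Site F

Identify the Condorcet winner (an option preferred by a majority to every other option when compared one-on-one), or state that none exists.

Site C

Head-to-head results (3 voters total):
Site F vs Site G: Site F wins 2–1.
Site F vs Site C: Site C wins 3–0.
Site F vs Site D: Site D wins 2–1.
Site G vs Site C: Site C wins 2–1.
Site G vs Site D: Site D wins 3–0.
Site C vs Site D: Site C wins 2–1.
Site C beats each rival — Site F (3–0), Site G (2–1), Site D (2–1) — so Site C is the Condorcet winner.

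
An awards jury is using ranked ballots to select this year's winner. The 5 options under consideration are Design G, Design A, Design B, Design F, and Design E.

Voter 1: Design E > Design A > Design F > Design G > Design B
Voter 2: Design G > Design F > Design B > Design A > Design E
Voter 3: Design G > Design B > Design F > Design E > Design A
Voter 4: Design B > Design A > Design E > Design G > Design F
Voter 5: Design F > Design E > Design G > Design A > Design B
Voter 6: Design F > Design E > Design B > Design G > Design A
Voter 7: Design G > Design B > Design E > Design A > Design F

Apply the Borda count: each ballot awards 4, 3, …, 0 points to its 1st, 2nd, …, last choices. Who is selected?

Borda scores:
  Design G: 1 + 4 + 4 + 1 + 2 + 1 + 4 = 17
  Design A: 3 + 1 + 0 + 3 + 1 + 0 + 1 = 9
  Design B: 0 + 2 + 3 + 4 + 0 + 2 + 3 = 14
  Design F: 2 + 3 + 2 + 0 + 4 + 4 + 0 = 15
  Design E: 4 + 0 + 1 + 2 + 3 + 3 + 2 = 15
Design G has the highest total.

Design G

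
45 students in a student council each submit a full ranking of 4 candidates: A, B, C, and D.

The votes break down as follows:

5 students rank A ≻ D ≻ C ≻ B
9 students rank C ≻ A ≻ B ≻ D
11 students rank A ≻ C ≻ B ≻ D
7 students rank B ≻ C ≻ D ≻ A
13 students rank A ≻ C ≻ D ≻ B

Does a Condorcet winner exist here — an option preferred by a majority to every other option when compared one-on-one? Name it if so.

Head-to-head results (45 voters total):
A vs B: A wins 38–7.
A vs C: A wins 29–16.
A vs D: A wins 38–7.
B vs C: C wins 38–7.
B vs D: B wins 27–18.
C vs D: C wins 40–5.
A beats each rival — B (38–7), C (29–16), D (38–7) — so A is the Condorcet winner.

A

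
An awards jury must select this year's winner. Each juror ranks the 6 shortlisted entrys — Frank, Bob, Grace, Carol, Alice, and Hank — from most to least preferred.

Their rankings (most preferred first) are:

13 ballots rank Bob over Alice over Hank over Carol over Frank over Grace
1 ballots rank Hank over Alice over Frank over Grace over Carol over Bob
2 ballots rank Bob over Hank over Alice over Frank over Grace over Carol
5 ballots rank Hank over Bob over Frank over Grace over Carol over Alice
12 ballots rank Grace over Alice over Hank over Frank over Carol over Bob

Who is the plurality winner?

First-place vote totals:
  Frank: 0
  Bob: 15
  Grace: 12
  Carol: 0
  Alice: 0
  Hank: 6
Bob has the most first-place votes.

Bob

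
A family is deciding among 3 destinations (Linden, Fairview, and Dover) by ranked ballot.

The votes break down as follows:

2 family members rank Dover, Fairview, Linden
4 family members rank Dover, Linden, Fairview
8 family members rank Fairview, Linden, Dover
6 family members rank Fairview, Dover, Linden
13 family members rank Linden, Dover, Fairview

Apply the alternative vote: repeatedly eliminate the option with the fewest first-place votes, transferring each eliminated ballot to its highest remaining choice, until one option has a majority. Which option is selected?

Linden

Round 1: Fairview 14, Linden 13, Dover 6. Dover has the fewest and is eliminated.
Round 2: Linden 17, Fairview 16. Linden has a majority.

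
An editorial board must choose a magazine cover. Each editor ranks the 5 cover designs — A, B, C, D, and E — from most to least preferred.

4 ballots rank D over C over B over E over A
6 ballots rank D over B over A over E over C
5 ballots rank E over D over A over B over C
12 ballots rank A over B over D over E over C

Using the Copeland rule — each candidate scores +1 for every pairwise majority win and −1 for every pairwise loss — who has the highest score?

Pairwise results:
  A vs B: A wins 17–10.
  A vs C: A wins 23–4.
  A vs D: D wins 15–12.
  A vs E: A wins 18–9.
  B vs C: B wins 23–4.
  B vs D: D wins 15–12.
  B vs E: B wins 22–5.
  C vs D: D wins 27–0.
  C vs E: E wins 23–4.
  D vs E: D wins 22–5.
Copeland scores (wins − losses):
  A: 3 − 1 = 2
  B: 2 − 2 = 0
  C: 0 − 4 = -4
  D: 4 − 0 = 4
  E: 1 − 3 = -2
D has the best Copeland score.

D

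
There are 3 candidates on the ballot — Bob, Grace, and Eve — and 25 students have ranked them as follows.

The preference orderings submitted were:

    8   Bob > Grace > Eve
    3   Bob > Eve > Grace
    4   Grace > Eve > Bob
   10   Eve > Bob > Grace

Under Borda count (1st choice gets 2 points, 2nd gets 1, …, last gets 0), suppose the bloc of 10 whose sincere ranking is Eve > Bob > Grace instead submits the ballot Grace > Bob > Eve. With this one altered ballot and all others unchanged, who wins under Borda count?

Borda totals with the altered ballot: Bob 32, Grace 36, Eve 7.
The switch changes the winner from Bob to Grace.

Grace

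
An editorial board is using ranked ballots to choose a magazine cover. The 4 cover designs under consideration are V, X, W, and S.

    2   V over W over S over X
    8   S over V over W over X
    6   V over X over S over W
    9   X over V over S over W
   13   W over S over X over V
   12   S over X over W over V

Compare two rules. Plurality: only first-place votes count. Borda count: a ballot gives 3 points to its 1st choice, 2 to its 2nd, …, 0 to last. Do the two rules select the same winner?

Yes

Plurality first-place counts: V 8, X 9, W 13, S 20 → S.
Borda totals: V 58, X 76, W 63, S 103 → S.
The two rules agree on S.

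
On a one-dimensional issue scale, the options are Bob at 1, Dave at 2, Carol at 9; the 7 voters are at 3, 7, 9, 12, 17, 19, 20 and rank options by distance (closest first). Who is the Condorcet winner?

With single-peaked preferences on a line, the Condorcet winner is the candidate closest to the median voter.
The median voter (position 12) is closest to Carol at 9.
Check: Carol vs Dave — voters closer to Carol: 6 of 7.

Carol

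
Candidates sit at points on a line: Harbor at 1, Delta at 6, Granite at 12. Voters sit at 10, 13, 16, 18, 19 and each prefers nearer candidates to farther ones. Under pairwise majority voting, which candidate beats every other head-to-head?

With single-peaked preferences on a line, the Condorcet winner is the candidate closest to the median voter.
The median voter (position 16) is closest to Granite at 12.
Check: Granite vs Delta — voters closer to Granite: 5 of 5.

Granite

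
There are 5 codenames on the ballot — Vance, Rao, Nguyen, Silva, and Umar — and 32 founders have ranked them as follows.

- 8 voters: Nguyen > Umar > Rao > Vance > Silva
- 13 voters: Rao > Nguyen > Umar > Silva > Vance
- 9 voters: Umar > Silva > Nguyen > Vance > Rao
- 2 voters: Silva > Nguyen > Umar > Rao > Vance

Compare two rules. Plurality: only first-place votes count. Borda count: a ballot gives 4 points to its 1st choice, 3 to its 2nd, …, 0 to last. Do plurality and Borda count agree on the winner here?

Plurality first-place counts: Vance 0, Rao 13, Nguyen 8, Silva 2, Umar 9 → Rao.
Borda totals: Vance 17, Rao 70, Nguyen 95, Silva 48, Umar 90 → Nguyen.
The two rules disagree: plurality picks Rao, Borda picks Nguyen.

No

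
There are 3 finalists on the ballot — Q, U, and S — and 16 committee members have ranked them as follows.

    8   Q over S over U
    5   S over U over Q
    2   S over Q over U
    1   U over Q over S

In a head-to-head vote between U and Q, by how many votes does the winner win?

Ballots ranking U above Q: 5+1 = 6.
Ballots ranking Q above U: 8+2 = 10.
Q wins 10–6, a margin of 4.

4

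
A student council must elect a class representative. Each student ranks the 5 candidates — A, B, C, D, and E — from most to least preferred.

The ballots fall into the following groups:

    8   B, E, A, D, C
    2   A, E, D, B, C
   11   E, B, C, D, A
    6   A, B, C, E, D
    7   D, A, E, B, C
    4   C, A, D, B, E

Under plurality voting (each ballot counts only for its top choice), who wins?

E

First-place vote totals:
  A: 8
  B: 8
  C: 4
  D: 7
  E: 11
E has the most first-place votes.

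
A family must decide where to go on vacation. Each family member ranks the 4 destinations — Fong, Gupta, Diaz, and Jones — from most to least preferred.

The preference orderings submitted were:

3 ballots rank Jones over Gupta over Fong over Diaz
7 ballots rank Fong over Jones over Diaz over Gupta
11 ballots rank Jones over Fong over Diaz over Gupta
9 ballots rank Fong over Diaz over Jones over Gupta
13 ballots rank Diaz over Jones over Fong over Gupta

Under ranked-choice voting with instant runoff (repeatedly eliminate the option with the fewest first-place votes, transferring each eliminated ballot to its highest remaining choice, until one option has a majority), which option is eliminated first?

Round 1: Fong 16, Jones 14, Diaz 13, Gupta 0. Gupta has the fewest and is eliminated.
Round 2: Fong 16, Jones 14, Diaz 13. Diaz has the fewest and is eliminated.
Round 3: Jones 27, Fong 16. Jones has a majority.

Gupta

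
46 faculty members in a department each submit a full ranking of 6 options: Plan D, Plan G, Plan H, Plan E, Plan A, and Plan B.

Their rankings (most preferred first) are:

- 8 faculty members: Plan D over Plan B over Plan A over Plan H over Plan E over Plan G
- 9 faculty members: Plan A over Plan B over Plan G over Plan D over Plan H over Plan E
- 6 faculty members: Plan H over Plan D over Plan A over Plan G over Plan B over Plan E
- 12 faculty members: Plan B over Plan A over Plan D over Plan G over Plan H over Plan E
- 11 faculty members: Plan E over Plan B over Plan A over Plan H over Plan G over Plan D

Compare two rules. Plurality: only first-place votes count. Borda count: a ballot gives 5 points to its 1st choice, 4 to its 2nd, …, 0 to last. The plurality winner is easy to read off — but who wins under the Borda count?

Plurality first-place counts: Plan D 8, Plan G 0, Plan H 6, Plan E 11, Plan A 9, Plan B 12 → Plan B.
Borda totals: Plan D 118, Plan G 74, Plan H 89, Plan E 63, Plan A 168, Plan B 178 → Plan B.

Plan B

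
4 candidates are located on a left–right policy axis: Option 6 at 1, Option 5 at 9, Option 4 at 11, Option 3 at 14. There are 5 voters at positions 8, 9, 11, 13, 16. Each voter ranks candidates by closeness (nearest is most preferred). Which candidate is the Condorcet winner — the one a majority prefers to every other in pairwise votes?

With single-peaked preferences on a line, the Condorcet winner is the candidate closest to the median voter.
The median voter (position 11) is closest to Option 4 at 11.
Check: Option 4 vs Option 5 — voters closer to Option 4: 3 of 5.

Option 4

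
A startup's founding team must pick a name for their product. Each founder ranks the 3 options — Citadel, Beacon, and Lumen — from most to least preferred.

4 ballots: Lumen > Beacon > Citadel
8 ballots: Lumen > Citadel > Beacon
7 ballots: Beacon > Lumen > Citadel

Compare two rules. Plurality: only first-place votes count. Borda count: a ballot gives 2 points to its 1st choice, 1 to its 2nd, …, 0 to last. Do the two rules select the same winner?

Plurality first-place counts: Citadel 0, Beacon 7, Lumen 12 → Lumen.
Borda totals: Citadel 8, Beacon 18, Lumen 31 → Lumen.
The two rules agree on Lumen.

Yes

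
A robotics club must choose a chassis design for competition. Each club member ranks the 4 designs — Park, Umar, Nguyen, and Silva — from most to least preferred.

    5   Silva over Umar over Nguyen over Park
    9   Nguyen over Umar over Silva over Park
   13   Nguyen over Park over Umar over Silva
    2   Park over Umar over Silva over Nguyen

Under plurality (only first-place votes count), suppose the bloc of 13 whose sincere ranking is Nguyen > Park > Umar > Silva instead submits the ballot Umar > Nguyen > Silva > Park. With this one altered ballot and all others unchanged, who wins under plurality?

First-place totals with the altered ballot: Park 2, Umar 13, Nguyen 9, Silva 5.
The switch changes the winner from Nguyen to Umar.

Umar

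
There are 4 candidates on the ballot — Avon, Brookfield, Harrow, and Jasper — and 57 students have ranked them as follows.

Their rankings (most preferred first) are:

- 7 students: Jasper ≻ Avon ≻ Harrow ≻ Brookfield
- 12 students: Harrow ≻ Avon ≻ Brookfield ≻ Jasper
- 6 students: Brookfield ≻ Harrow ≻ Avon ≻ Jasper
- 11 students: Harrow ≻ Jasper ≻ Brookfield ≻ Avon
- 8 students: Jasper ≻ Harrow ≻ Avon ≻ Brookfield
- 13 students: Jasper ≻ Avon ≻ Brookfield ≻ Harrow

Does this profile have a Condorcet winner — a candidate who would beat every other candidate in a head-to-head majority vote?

Yes

Head-to-head results (57 voters total):
Avon vs Brookfield: Avon wins 40–17.
Avon vs Harrow: Harrow wins 37–20.
Avon vs Jasper: Jasper wins 39–18.
Brookfield vs Harrow: Harrow wins 38–19.
Brookfield vs Jasper: Jasper wins 39–18.
Harrow vs Jasper: Harrow wins 29–28.
Harrow beats each rival — Avon (37–20), Brookfield (38–19), Jasper (29–28) — so Harrow is the Condorcet winner.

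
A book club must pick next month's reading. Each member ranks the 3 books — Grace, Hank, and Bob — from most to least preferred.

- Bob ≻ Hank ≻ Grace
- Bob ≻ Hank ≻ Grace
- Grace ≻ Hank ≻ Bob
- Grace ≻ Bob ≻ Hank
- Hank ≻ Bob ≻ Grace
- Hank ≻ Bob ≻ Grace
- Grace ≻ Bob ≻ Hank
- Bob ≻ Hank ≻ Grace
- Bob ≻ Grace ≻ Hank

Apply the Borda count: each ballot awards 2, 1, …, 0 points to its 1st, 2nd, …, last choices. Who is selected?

Borda scores:
  Grace: 0 + 0 + 2 + 2 + 0 + 0 + 2 + 0 + 1 = 7
  Hank: 1 + 1 + 1 + 0 + 2 + 2 + 0 + 1 + 0 = 8
  Bob: 2 + 2 + 0 + 1 + 1 + 1 + 1 + 2 + 2 = 12
Bob has the highest total.

Bob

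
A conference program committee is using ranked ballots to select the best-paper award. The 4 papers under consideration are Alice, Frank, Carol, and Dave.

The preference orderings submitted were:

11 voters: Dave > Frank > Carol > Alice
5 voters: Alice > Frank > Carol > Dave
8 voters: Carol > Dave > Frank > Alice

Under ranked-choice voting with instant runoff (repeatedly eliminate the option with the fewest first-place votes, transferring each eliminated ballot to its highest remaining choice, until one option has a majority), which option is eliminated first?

Round 1: Dave 11, Carol 8, Alice 5, Frank 0. Frank has the fewest and is eliminated.
Round 2: Dave 11, Carol 8, Alice 5. Alice has the fewest and is eliminated.
Round 3: Carol 13, Dave 11. Carol has a majority.

Frank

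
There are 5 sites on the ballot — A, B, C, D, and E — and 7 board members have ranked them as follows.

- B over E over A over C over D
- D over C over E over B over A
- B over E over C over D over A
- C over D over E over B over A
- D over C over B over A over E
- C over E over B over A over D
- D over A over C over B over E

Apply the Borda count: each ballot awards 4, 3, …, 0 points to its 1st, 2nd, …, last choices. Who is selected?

C

Borda scores:
  A: 2 + 0 + 0 + 0 + 1 + 1 + 3 = 7
  B: 4 + 1 + 4 + 1 + 2 + 2 + 1 = 15
  C: 1 + 3 + 2 + 4 + 3 + 4 + 2 = 19
  D: 0 + 4 + 1 + 3 + 4 + 0 + 4 = 16
  E: 3 + 2 + 3 + 2 + 0 + 3 + 0 = 13
C has the highest total.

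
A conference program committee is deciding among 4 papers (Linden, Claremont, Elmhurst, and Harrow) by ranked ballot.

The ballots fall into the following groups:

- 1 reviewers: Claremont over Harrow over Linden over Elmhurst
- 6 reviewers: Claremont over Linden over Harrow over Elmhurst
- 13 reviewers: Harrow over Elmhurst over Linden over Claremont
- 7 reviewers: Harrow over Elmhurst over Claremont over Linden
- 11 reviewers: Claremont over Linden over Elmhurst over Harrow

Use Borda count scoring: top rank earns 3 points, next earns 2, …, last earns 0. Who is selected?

Borda scores:
  Linden: 1 + 6·2 + 13·1 + 7·0 + 11·2 = 48
  Claremont: 3 + 6·3 + 13·0 + 7·1 + 11·3 = 61
  Elmhurst: 0 + 6·0 + 13·2 + 7·2 + 11·1 = 51
  Harrow: 2 + 6·1 + 13·3 + 7·3 + 11·0 = 68
Harrow has the highest total.

Harrow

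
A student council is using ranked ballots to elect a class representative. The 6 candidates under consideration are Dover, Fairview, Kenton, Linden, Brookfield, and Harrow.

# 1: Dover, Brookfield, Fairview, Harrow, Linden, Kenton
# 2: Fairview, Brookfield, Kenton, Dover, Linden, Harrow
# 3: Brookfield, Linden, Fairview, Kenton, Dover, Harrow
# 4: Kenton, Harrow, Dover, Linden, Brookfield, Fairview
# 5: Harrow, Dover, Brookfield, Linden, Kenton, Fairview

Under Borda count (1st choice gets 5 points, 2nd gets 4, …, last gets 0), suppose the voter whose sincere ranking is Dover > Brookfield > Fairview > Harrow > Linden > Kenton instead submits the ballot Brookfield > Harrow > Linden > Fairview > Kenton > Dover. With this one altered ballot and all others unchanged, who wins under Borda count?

Brookfield

Borda totals with the altered ballot: Dover 10, Fairview 10, Kenton 12, Linden 12, Brookfield 18, Harrow 13.
The winner is unchanged: still Brookfield.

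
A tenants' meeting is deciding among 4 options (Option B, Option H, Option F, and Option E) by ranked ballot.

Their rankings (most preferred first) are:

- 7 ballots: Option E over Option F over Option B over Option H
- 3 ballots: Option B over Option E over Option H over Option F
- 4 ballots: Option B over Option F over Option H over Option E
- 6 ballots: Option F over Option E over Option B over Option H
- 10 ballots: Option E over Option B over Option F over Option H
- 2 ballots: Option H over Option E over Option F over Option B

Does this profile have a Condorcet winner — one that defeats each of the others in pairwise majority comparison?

Head-to-head results (32 voters total):
Option B vs Option H: Option B wins 30–2.
Option B vs Option F: Option B wins 17–15.
Option B vs Option E: Option E wins 25–7.
Option H vs Option F: Option F wins 27–5.
Option H vs Option E: Option E wins 26–6.
Option F vs Option E: Option E wins 22–10.
Option E beats each rival — Option B (25–7), Option H (26–6), Option F (22–10) — so Option E is the Condorcet winner.

Yes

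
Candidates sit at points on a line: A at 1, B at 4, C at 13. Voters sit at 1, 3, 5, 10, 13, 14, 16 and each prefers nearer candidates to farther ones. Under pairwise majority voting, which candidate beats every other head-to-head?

With single-peaked preferences on a line, the Condorcet winner is the candidate closest to the median voter.
The median voter (position 10) is closest to C at 13.
Check: C vs A — voters closer to C: 4 of 7.

C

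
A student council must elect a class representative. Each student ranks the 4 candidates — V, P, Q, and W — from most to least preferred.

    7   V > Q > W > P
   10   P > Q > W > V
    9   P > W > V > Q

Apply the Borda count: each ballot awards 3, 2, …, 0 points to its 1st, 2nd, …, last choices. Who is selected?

P

Borda scores:
  V: 7·3 + 10·0 + 9·1 = 30
  P: 7·0 + 10·3 + 9·3 = 57
  Q: 7·2 + 10·2 + 9·0 = 34
  W: 7·1 + 10·1 + 9·2 = 35
P has the highest total.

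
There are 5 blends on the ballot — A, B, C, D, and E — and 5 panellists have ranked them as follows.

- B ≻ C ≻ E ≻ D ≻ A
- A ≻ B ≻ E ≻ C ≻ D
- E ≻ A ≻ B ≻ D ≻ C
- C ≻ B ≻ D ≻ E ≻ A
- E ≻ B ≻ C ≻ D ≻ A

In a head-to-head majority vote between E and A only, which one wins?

Ballots ranking E above A: 4.
Ballots ranking A above E: 1.
E wins the head-to-head, 4–1.

E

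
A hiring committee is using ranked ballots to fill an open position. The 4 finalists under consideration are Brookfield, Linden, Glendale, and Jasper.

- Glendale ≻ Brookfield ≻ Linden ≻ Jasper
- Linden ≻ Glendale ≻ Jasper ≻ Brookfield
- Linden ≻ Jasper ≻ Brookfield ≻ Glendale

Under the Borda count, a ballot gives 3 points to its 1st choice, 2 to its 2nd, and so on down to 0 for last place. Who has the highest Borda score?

Linden

Borda scores:
  Brookfield: 2 + 0 + 1 = 3
  Linden: 1 + 3 + 3 = 7
  Glendale: 3 + 2 + 0 = 5
  Jasper: 0 + 1 + 2 = 3
Linden has the highest total.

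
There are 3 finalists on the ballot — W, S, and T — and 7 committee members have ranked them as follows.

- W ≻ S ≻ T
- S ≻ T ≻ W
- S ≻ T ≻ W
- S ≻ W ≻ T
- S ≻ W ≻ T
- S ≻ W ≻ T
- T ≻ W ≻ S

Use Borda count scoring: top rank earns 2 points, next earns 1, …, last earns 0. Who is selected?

S

Borda scores:
  W: 2 + 0 + 0 + 1 + 1 + 1 + 1 = 6
  S: 1 + 2 + 2 + 2 + 2 + 2 + 0 = 11
  T: 0 + 1 + 1 + 0 + 0 + 0 + 2 = 4
S has the highest total.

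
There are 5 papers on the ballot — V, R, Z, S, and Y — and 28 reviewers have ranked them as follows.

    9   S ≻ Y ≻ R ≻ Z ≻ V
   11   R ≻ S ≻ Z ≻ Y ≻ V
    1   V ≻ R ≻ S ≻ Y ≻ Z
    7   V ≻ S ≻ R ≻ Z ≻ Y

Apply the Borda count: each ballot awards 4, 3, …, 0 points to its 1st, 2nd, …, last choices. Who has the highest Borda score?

S

Borda scores:
  V: 9·0 + 11·0 + 4 + 7·4 = 32
  R: 9·2 + 11·4 + 3 + 7·2 = 79
  Z: 9·1 + 11·2 + 0 + 7·1 = 38
  S: 9·4 + 11·3 + 2 + 7·3 = 92
  Y: 9·3 + 11·1 + 1 + 7·0 = 39
S has the highest total.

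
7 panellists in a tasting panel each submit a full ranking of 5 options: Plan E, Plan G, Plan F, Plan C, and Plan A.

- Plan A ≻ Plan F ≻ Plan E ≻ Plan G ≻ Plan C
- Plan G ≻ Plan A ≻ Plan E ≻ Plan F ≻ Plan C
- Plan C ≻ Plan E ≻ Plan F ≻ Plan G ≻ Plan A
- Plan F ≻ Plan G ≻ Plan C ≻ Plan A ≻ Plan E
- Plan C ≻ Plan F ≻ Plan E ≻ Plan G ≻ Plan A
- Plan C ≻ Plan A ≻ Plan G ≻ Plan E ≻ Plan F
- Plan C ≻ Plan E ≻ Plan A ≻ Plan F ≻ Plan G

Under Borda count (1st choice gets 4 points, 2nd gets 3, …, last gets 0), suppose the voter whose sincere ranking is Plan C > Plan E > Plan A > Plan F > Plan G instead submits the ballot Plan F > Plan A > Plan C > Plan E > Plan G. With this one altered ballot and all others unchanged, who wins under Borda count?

Plan F

Borda totals with the altered ballot: Plan E 11, Plan G 12, Plan F 17, Plan C 16, Plan A 14.
The switch changes the winner from Plan C to Plan F.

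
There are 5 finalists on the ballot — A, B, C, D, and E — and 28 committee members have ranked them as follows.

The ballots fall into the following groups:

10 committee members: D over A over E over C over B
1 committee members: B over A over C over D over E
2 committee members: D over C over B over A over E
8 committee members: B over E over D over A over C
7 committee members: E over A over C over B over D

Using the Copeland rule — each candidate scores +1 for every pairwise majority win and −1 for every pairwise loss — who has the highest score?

Pairwise results:
  A vs B: A wins 17–11.
  A vs C: A wins 26–2.
  A vs D: D wins 20–8.
  A vs E: E wins 15–13.
  B vs C: C wins 19–9.
  B vs D: B wins 16–12.
  B vs E: E wins 17–11.
  C vs D: D wins 20–8.
  C vs E: E wins 25–3.
  D vs E: E wins 15–13.
Copeland scores (wins − losses):
  A: 2 − 2 = 0
  B: 1 − 3 = -2
  C: 1 − 3 = -2
  D: 2 − 2 = 0
  E: 4 − 0 = 4
E has the best Copeland score.

E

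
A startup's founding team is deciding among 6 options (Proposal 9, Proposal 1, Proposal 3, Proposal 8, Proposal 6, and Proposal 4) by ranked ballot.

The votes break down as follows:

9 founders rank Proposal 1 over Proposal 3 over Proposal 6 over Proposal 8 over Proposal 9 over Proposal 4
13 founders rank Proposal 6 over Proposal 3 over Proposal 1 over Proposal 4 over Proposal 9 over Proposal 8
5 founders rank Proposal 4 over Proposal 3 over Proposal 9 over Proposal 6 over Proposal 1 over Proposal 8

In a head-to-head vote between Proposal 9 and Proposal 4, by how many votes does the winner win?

Ballots ranking Proposal 9 above Proposal 4: 9.
Ballots ranking Proposal 4 above Proposal 9: 13+5 = 18.
Proposal 4 wins 18–9, a margin of 9.

9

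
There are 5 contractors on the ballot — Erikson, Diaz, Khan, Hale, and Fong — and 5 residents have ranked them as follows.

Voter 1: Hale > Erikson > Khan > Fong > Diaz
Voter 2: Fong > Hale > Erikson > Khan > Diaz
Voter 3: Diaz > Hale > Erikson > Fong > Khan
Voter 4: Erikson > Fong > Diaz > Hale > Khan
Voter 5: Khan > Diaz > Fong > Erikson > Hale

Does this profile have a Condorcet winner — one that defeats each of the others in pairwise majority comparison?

Head-to-head results (5 voters total):
Erikson vs Diaz: Erikson wins 3–2.
Erikson vs Khan: Erikson wins 4–1.
Erikson vs Hale: Hale wins 3–2.
Erikson vs Fong: Erikson wins 3–2.
Diaz vs Khan: Khan wins 3–2.
Diaz vs Hale: Diaz wins 3–2.
Diaz vs Fong: Fong wins 3–2.
Khan vs Hale: Hale wins 4–1.
Khan vs Fong: Fong wins 3–2.
Hale vs Fong: Fong wins 3–2.
No candidate beats all others: Erikson beats Diaz beats Hale beats Erikson, a majority cycle.

No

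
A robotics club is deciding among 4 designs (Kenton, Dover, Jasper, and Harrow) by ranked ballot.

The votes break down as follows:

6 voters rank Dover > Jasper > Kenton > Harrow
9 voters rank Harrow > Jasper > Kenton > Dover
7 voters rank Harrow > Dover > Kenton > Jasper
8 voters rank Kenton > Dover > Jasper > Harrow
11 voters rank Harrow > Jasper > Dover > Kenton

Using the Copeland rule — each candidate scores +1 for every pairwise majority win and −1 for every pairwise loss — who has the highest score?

Harrow

Pairwise results:
  Kenton vs Dover: Dover wins 24–17.
  Kenton vs Jasper: Jasper wins 26–15.
  Kenton vs Harrow: Harrow wins 27–14.
  Dover vs Jasper: Dover wins 21–20.
  Dover vs Harrow: Harrow wins 27–14.
  Jasper vs Harrow: Harrow wins 27–14.
Copeland scores (wins − losses):
  Kenton: 0 − 3 = -3
  Dover: 2 − 1 = 1
  Jasper: 1 − 2 = -1
  Harrow: 3 − 0 = 3
Harrow has the best Copeland score.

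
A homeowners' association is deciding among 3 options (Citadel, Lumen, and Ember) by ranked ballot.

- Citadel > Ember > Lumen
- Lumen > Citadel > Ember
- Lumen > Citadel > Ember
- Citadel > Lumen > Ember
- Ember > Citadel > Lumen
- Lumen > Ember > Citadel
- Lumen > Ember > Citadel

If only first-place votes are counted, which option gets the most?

First-place vote totals:
  Citadel: 2
  Lumen: 4
  Ember: 1
Lumen has the most first-place votes.

Lumen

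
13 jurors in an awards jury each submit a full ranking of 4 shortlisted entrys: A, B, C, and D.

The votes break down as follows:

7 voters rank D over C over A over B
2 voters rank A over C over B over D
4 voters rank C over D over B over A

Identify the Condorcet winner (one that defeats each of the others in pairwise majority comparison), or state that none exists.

Head-to-head results (13 voters total):
A vs B: A wins 9–4.
A vs C: C wins 11–2.
A vs D: D wins 11–2.
B vs C: C wins 13–0.
B vs D: D wins 11–2.
C vs D: D wins 7–6.
D beats each rival — A (11–2), B (11–2), C (7–6) — so D is the Condorcet winner.

D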